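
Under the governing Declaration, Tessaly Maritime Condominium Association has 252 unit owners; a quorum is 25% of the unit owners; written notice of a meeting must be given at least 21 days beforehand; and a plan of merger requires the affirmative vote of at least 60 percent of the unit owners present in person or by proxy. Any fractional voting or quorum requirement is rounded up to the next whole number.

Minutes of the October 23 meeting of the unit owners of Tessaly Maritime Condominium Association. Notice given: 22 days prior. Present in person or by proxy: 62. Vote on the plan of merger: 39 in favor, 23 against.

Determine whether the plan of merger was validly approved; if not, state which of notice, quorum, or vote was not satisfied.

Invalid — quorum requirement not satisfied.

Notice: 22 days given; 21 required. Satisfied.
Quorum: 25% of 252 = 63; 62 present. Not satisfied.
Vote: requires three-fifths of those present (62); 3/5 of 62 = 37.20, rounded up to 38, so 38 needed; 39 in favor. Satisfied.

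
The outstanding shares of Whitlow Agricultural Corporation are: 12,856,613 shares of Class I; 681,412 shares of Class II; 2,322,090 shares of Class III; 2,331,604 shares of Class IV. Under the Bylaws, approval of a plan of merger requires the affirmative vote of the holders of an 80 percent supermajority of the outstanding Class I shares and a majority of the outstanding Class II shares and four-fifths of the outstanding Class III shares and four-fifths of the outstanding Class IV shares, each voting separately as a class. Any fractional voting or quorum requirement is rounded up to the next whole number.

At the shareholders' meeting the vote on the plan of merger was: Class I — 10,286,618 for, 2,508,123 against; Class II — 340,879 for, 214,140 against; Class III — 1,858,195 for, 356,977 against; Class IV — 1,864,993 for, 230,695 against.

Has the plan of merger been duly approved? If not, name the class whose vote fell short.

Class I: 4/5 of 12856613 = 10285290.40, rounded up to 10285291; 10,285,291 required, 10,286,618 in favor — approved.
Class II: a majority of 681412 is 340707; 340,707 required, 340,879 in favor — approved.
Class III: 4/5 of 2322090 = 1857672; 1,857,672 required, 1,858,195 in favor — approved.
Class IV: 4/5 of 2331604 = 1865283.20, rounded up to 1865284; 1,865,284 required, 1,864,993 in favor — not approved.

Not approved — the Class IV shares did not give the required vote.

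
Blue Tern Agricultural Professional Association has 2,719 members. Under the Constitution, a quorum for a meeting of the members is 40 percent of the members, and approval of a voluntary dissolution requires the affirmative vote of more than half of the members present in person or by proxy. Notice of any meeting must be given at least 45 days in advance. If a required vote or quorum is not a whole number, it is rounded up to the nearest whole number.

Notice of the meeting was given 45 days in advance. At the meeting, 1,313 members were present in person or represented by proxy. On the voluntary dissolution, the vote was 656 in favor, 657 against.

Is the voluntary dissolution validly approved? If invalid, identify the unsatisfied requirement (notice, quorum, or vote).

Notice: 45 days given; 45 required. Satisfied.
Quorum: 40% of 2,719 = 1,087.60, rounded up to 1,088; 1,313 present. Satisfied.
Vote: requires a majority of those present (1,313); a majority of 1313 is 657, so 657 needed; 656 in favor. Not satisfied.

Invalid — vote requirement not satisfied.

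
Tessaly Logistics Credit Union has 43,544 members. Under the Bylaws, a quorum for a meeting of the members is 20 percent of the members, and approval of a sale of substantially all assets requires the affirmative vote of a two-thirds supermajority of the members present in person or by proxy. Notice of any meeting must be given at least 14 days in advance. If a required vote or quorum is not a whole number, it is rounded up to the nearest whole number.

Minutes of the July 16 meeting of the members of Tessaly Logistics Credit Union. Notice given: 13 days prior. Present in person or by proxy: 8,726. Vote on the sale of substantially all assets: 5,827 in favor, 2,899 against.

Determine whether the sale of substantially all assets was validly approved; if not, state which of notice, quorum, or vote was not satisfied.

Notice: 13 days given; 14 required. Not satisfied.
Quorum: 20% of 43,544 = 8,708.80, rounded up to 8,709; 8,726 present. Satisfied.
Vote: requires two-thirds of those present (8,726); 2/3 of 8726 = 5817.33, rounded up to 5818, so 5,818 needed; 5,827 in favor. Satisfied.

Invalid — notice requirement not satisfied.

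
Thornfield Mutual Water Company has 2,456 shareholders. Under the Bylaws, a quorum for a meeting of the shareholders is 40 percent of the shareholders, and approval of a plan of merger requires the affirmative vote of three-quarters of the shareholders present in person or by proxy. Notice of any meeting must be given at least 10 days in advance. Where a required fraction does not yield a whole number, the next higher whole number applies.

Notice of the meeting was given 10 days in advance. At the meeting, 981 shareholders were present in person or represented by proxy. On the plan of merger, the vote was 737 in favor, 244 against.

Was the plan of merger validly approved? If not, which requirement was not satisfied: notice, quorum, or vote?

Invalid — quorum requirement not satisfied.

Notice: 10 days given; 10 required. Satisfied.
Quorum: 40% of 2,456 = 982.40, rounded up to 983; 981 present. Not satisfied.
Vote: requires three-fourths of those present (981); 3/4 of 981 = 735.75, rounded up to 736, so 736 needed; 737 in favor. Satisfied.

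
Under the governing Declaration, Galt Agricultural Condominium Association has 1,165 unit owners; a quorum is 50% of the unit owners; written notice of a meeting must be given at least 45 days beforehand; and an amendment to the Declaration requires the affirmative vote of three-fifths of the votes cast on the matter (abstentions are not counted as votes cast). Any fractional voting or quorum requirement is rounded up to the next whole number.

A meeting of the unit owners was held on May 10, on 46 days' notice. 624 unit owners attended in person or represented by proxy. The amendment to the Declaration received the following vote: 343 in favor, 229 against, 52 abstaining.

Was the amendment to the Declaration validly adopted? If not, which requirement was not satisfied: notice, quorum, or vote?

Invalid — vote requirement not satisfied.

Notice: 46 days given; 45 required. Satisfied.
Quorum: 50% of 1,165 = 582.50, rounded up to 583; 624 present. Satisfied.
Vote: requires three-fifths of the votes cast (624 − 52 abstaining = 572); 3/5 of 572 = 343.20, rounded up to 344, so 344 needed; 343 in favor. Not satisfied.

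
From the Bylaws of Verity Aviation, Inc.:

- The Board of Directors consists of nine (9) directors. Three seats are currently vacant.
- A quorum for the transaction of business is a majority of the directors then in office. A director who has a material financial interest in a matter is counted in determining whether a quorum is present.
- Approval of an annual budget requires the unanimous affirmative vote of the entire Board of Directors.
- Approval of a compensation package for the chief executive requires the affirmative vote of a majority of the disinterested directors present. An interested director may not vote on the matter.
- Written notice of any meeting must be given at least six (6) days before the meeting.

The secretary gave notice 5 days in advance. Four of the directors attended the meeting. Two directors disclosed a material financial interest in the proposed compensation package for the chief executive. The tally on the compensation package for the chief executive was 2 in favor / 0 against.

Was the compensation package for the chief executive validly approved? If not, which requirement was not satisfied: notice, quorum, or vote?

Notice: 5 days given; 6 required (5 < 6). Not satisfied.
Quorum: 4 present (interested directors count toward quorum); quorum is 4. Satisfied.
Vote: the compensation package for the chief executive requires a majority of the disinterested directors present (4 − 2 = 2). A majority of 2 is 2, so 2 affirmative votes are needed; 2 voted in favor. Satisfied.

Invalid — notice requirement not satisfied.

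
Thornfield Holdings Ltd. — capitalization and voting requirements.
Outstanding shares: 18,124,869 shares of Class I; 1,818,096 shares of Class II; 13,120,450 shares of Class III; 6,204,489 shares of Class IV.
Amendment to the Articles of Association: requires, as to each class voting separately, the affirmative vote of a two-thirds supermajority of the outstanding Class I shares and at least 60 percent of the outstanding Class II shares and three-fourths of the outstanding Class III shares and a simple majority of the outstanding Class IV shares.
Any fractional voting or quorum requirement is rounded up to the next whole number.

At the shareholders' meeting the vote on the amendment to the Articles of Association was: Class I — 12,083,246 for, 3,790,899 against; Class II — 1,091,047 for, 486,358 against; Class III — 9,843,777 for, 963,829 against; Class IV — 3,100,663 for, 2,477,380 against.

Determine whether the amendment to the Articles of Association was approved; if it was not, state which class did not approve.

Not approved — the Class IV shares did not give the required vote.

Class I: 2/3 of 18124869 = 12083246; 12,083,246 required, 12,083,246 in favor — approved.
Class II: 3/5 of 1818096 = 1090857.60, rounded up to 1090858; 1,090,858 required, 1,091,047 in favor — approved.
Class III: 3/4 of 13120450 = 9840337.50, rounded up to 9840338; 9,840,338 required, 9,843,777 in favor — approved.
Class IV: a majority of 6204489 is 3102245; 3,102,245 required, 3,100,663 in favor — not approved.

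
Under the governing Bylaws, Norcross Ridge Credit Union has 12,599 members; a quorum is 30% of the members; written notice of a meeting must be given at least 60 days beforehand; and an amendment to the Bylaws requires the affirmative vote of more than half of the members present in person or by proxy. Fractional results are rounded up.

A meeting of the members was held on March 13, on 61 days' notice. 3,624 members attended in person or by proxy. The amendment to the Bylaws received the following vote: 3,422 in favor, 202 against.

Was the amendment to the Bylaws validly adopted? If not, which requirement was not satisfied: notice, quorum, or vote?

Notice: 61 days given; 60 required. Satisfied.
Quorum: 30% of 12,599 = 3,779.70, rounded up to 3,780; 3,624 present. Not satisfied.
Vote: requires a majority of those present (3,624); a majority of 3624 is 1813, so 1,813 needed; 3,422 in favor. Satisfied.

Invalid — quorum requirement not satisfied.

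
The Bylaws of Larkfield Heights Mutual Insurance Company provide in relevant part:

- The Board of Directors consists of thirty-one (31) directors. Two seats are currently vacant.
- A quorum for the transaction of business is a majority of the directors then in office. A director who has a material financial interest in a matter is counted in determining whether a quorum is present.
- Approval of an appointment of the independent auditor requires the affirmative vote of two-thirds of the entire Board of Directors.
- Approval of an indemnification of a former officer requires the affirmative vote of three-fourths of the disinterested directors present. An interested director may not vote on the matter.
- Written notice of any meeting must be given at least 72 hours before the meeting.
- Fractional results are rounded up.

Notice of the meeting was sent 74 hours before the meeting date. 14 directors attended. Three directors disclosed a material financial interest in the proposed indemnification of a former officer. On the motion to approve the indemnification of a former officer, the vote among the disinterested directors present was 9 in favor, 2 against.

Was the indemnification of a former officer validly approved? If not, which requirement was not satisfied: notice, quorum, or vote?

Invalid — quorum requirement not satisfied.

Notice: 74 hours given; 72 required (74 ≥ 72). Satisfied.
Quorum: 14 present (interested directors count toward quorum); quorum is 15. Not satisfied.
Vote: the indemnification of a former officer requires three-fourths of the disinterested directors present (14 − 3 = 11). 3/4 of 11 = 8.25, rounded up to 9, so 9 affirmative votes are needed; 9 voted in favor. Satisfied. (Moot — without a quorum no business can be validly transacted.)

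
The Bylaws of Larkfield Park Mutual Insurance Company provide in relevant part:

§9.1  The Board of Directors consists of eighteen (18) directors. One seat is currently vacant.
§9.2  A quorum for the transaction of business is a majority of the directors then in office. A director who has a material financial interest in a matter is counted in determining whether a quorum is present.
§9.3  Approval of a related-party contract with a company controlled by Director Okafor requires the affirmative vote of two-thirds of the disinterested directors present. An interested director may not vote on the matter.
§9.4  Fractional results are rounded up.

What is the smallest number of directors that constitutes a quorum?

A majority of 17 is 9.

9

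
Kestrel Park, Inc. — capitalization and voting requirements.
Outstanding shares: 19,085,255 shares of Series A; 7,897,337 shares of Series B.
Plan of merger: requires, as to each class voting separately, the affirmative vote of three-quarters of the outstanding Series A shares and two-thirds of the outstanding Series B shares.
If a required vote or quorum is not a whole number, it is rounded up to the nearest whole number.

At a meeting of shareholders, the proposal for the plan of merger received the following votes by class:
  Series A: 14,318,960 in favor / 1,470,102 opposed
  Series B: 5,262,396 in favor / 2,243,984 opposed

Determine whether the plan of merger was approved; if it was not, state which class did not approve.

Not approved — the Series B shares did not give the required vote.

Series A: 3/4 of 19085255 = 14313941.25, rounded up to 14313942; 14,313,942 required, 14,318,960 in favor — approved.
Series B: 2/3 of 7897337 = 5264891.33, rounded up to 5264892; 5,264,892 required, 5,262,396 in favor — not approved.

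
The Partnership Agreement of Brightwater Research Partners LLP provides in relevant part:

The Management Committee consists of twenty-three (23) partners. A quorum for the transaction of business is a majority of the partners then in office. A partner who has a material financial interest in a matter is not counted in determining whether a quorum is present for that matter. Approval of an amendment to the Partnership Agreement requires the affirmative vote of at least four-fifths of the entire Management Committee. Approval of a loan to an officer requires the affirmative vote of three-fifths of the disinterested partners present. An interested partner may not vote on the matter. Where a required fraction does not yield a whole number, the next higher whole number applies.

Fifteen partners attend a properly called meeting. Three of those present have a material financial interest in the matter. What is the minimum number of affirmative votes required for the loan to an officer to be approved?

The loan to an officer requires three-fifths of the disinterested partners present (15 − 3 = 12).
3/5 of 12 = 7.20, rounded up to 8.

8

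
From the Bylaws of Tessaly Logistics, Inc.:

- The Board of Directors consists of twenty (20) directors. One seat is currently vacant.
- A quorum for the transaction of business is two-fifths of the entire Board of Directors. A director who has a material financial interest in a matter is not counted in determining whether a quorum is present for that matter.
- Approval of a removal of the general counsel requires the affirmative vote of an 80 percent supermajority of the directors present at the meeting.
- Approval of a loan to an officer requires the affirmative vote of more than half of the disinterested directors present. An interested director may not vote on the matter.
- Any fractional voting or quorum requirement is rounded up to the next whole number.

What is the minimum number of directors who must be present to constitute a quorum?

8

2/5 of 20 = 8.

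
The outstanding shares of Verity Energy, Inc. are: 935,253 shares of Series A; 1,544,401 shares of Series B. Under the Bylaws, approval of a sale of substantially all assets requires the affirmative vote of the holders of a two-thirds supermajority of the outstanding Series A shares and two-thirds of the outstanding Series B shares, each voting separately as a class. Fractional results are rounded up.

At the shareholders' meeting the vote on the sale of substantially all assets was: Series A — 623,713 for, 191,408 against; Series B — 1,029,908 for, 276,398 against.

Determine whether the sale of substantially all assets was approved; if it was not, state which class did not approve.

Approved — every class gave the required vote.

Series A: 2/3 of 935253 = 623502; 623,502 required, 623,713 in favor — approved.
Series B: 2/3 of 1544401 = 1029600.67, rounded up to 1029601; 1,029,601 required, 1,029,908 in favor — approved.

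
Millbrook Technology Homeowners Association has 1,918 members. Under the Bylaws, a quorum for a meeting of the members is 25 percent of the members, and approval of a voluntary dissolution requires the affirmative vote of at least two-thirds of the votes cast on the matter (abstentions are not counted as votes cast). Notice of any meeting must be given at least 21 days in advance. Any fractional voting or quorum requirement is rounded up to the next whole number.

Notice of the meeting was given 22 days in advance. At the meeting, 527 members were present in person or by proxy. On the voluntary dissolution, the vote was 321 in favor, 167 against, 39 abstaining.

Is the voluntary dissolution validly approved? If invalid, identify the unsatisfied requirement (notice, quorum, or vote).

Notice: 22 days given; 21 required. Satisfied.
Quorum: 25% of 1,918 = 479.50, rounded up to 480; 527 present. Satisfied.
Vote: requires two-thirds of the votes cast (527 − 39 abstaining = 488); 2/3 of 488 = 325.33, rounded up to 326, so 326 needed; 321 in favor. Not satisfied.

Invalid — vote requirement not satisfied.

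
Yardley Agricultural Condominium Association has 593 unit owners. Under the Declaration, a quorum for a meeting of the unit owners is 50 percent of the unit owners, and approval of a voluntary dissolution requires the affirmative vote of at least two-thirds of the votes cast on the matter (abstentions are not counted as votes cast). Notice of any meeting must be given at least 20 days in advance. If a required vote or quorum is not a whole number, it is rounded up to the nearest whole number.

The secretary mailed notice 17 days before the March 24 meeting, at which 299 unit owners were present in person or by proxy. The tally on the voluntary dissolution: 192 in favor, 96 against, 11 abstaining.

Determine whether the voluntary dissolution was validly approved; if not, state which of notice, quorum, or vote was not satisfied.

Invalid — notice requirement not satisfied.

Notice: 17 days given; 20 required. Not satisfied.
Quorum: 50% of 593 = 296.50, rounded up to 297; 299 present. Satisfied.
Vote: requires two-thirds of the votes cast (299 − 11 abstaining = 288); 2/3 of 288 = 192, so 192 needed; 192 in favor. Satisfied.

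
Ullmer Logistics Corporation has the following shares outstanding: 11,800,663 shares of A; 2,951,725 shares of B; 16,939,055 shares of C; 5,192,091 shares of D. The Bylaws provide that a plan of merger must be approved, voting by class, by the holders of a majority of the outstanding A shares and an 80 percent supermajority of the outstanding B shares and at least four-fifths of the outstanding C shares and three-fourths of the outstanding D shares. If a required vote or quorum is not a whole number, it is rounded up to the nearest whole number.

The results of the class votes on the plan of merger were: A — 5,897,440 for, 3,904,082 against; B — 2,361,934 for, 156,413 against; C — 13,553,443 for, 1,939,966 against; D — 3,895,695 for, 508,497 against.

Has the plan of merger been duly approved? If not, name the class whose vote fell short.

A: a majority of 11800663 is 5900332; 5,900,332 required, 5,897,440 in favor — not approved.
B: 4/5 of 2951725 = 2361380; 2,361,380 required, 2,361,934 in favor — approved.
C: 4/5 of 16939055 = 13551244; 13,551,244 required, 13,553,443 in favor — approved.
D: 3/4 of 5192091 = 3894068.25, rounded up to 3894069; 3,894,069 required, 3,895,695 in favor — approved.

Not approved — the A shares did not give the required vote.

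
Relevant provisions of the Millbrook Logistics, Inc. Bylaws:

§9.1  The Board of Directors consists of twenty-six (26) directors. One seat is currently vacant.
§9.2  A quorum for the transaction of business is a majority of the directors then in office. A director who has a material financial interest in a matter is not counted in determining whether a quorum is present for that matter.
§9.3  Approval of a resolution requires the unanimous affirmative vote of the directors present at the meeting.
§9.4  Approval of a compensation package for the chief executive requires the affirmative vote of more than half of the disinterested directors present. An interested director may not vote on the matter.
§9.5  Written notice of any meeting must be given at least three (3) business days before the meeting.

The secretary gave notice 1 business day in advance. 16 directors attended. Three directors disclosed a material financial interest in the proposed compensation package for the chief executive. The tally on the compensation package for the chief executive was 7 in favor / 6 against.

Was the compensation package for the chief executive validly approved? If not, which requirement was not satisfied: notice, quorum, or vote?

Notice: 1 business day given; 3 required (1 < 3). Not satisfied.
Quorum: 16 present, but the 3 interested directors do not count, leaving 13. Quorum is 13. Satisfied.
Vote: the compensation package for the chief executive requires a majority of the disinterested directors present (16 − 3 = 13). A majority of 13 is 7, so 7 affirmative votes are needed; 7 voted in favor. Satisfied.

Invalid — notice requirement not satisfied.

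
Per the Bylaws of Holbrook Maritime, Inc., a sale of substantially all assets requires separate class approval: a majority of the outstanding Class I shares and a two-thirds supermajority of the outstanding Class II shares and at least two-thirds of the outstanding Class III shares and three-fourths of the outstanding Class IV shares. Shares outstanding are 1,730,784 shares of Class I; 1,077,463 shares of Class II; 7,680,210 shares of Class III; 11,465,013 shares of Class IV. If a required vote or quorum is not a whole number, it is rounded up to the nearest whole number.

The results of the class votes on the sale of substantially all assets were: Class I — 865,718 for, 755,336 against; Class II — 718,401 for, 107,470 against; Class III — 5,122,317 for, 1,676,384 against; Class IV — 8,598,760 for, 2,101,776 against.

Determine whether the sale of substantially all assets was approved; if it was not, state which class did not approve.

Approved — every class gave the required vote.

Class I: a majority of 1730784 is 865393; 865,393 required, 865,718 in favor — approved.
Class II: 2/3 of 1077463 = 718308.67, rounded up to 718309; 718,309 required, 718,401 in favor — approved.
Class III: 2/3 of 7680210 = 5120140; 5,120,140 required, 5,122,317 in favor — approved.
Class IV: 3/4 of 11465013 = 8598759.75, rounded up to 8598760; 8,598,760 required, 8,598,760 in favor — approved.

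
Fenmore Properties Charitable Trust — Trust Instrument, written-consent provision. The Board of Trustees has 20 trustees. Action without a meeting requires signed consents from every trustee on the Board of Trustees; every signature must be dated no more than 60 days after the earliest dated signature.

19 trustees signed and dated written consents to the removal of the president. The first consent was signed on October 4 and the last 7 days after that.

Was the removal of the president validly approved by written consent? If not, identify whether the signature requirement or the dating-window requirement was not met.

Signatures required: the unanimous vote of 20 — unanimous means all 20, so 20 needed; 19 signed. Insufficient.
Dating window: the latest signature is 7 days after the earliest; the limit is 60 days. Within the window.

Not effective — insufficient signatures.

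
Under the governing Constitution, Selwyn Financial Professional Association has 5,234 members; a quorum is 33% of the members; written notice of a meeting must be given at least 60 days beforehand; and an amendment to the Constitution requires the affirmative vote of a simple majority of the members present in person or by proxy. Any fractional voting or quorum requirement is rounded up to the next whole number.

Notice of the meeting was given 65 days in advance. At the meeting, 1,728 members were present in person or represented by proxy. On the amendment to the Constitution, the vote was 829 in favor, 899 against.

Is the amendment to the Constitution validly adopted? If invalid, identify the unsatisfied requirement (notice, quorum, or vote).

Notice: 65 days given; 60 required. Satisfied.
Quorum: 33% of 5,234 = 1,727.22, rounded up to 1,728; 1,728 present. Satisfied.
Vote: requires a majority of those present (1,728); a majority of 1728 is 865, so 865 needed; 829 in favor. Not satisfied.

Invalid — vote requirement not satisfied.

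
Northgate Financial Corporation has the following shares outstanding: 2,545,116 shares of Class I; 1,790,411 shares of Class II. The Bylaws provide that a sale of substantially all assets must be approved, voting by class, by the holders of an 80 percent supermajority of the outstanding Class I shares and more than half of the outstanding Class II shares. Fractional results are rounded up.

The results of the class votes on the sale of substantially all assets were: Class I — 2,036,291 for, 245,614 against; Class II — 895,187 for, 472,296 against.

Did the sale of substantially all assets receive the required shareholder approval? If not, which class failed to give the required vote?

Class I: 4/5 of 2545116 = 2036092.80, rounded up to 2036093; 2,036,093 required, 2,036,291 in favor — approved.
Class II: a majority of 1790411 is 895206; 895,206 required, 895,187 in favor — not approved.

Not approved — the Class II shares did not give the required vote.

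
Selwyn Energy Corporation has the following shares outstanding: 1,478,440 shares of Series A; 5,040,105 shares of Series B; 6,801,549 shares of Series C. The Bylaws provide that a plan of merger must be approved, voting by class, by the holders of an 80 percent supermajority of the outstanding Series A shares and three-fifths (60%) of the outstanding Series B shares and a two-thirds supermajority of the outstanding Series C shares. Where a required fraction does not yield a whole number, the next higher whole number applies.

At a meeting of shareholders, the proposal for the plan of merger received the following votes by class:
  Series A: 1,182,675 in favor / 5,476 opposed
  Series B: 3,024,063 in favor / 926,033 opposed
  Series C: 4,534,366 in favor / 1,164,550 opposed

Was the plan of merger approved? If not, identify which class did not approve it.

Not approved — the Series A shares did not give the required vote.

Series A: 4/5 of 1478440 = 1182752; 1,182,752 required, 1,182,675 in favor — not approved.
Series B: 3/5 of 5040105 = 3024063; 3,024,063 required, 3,024,063 in favor — approved.
Series C: 2/3 of 6801549 = 4534366; 4,534,366 required, 4,534,366 in favor — approved.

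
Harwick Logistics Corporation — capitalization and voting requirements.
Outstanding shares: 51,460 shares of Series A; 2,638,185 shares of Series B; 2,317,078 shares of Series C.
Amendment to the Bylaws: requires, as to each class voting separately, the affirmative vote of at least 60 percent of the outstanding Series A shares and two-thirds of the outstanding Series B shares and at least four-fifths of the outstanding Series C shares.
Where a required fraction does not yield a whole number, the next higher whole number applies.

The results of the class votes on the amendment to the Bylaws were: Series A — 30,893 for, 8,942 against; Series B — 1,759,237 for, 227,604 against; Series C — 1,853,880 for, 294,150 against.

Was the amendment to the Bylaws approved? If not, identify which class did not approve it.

Series A: 3/5 of 51460 = 30876; 30,876 required, 30,893 in favor — approved.
Series B: 2/3 of 2638185 = 1758790; 1,758,790 required, 1,759,237 in favor — approved.
Series C: 4/5 of 2317078 = 1853662.40, rounded up to 1853663; 1,853,663 required, 1,853,880 in favor — approved.

Approved — every class gave the required vote.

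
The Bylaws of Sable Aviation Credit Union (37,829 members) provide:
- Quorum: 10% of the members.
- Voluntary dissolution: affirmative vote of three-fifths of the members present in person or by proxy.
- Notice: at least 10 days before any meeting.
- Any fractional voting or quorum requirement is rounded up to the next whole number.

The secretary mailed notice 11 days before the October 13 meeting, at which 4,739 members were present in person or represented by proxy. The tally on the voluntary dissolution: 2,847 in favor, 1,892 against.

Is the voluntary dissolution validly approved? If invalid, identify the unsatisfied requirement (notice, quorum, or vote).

Valid — all requirements satisfied.

Notice: 11 days given; 10 required. Satisfied.
Quorum: 10% of 37,829 = 3,782.90, rounded up to 3,783; 4,739 present. Satisfied.
Vote: requires three-fifths of those present (4,739); 3/5 of 4739 = 2843.40, rounded up to 2844, so 2,844 needed; 2,847 in favor. Satisfied.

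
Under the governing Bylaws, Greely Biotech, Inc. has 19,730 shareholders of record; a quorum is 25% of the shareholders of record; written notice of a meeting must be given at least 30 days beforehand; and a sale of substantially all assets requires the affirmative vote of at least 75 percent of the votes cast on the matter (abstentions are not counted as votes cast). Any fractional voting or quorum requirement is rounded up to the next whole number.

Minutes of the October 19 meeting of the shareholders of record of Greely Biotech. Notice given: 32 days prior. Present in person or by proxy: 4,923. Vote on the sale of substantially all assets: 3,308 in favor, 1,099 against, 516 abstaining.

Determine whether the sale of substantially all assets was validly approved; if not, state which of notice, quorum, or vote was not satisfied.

Invalid — quorum requirement not satisfied.

Notice: 32 days given; 30 required. Satisfied.
Quorum: 25% of 19,730 = 4,932.50, rounded up to 4,933; 4,923 present. Not satisfied.
Vote: requires three-fourths of the votes cast (4,923 − 516 abstaining = 4,407); 3/4 of 4407 = 3305.25, rounded up to 3306, so 3,306 needed; 3,308 in favor. Satisfied.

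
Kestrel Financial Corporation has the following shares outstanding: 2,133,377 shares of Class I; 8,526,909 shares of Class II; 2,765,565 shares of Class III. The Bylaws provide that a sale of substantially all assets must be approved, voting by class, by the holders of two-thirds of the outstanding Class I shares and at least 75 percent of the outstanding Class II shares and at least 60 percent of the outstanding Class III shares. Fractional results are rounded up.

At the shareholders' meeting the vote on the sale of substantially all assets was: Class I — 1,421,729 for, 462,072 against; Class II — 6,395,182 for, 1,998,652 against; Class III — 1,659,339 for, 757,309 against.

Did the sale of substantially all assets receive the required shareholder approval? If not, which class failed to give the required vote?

Class I: 2/3 of 2133377 = 1422251.33, rounded up to 1422252; 1,422,252 required, 1,421,729 in favor — not approved.
Class II: 3/4 of 8526909 = 6395181.75, rounded up to 6395182; 6,395,182 required, 6,395,182 in favor — approved.
Class III: 3/5 of 2765565 = 1659339; 1,659,339 required, 1,659,339 in favor — approved.

Not approved — the Class I shares did not give the required vote.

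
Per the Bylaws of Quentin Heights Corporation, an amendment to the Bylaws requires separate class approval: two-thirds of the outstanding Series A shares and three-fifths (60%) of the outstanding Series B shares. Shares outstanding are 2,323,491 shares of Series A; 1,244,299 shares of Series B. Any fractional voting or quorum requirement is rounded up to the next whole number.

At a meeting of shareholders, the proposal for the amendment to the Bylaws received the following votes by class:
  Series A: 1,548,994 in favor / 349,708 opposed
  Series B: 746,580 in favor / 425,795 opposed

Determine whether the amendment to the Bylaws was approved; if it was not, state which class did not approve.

Approved — every class gave the required vote.

Series A: 2/3 of 2323491 = 1548994; 1,548,994 required, 1,548,994 in favor — approved.
Series B: 3/5 of 1244299 = 746579.40, rounded up to 746580; 746,580 required, 746,580 in favor — approved.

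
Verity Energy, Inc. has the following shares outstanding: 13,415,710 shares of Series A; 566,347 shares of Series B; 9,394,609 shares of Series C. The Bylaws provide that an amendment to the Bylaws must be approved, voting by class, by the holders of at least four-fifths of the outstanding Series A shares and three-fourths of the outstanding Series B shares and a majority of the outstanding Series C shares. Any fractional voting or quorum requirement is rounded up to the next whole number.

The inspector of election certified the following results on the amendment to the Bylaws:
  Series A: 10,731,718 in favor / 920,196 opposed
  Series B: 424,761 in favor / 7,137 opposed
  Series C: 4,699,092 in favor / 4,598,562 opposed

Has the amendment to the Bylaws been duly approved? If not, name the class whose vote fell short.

Series A: 4/5 of 13415710 = 10732568; 10,732,568 required, 10,731,718 in favor — not approved.
Series B: 3/4 of 566347 = 424760.25, rounded up to 424761; 424,761 required, 424,761 in favor — approved.
Series C: a majority of 9394609 is 4697305; 4,697,305 required, 4,699,092 in favor — approved.

Not approved — the Series A shares did not give the required vote.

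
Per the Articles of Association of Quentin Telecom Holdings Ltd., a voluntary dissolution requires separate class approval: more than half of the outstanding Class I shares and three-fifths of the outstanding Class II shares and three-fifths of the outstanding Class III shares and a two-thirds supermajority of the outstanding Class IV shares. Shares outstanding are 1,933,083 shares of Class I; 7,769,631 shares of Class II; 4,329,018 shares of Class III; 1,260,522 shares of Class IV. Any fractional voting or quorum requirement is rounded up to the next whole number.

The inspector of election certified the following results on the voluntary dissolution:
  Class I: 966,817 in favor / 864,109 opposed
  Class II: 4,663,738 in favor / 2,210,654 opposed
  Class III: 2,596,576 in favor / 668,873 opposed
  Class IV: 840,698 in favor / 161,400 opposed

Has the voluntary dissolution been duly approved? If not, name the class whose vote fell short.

Not approved — the Class III shares did not give the required vote.

Class I: a majority of 1933083 is 966542; 966,542 required, 966,817 in favor — approved.
Class II: 3/5 of 7769631 = 4661778.60, rounded up to 4661779; 4,661,779 required, 4,663,738 in favor — approved.
Class III: 3/5 of 4329018 = 2597410.80, rounded up to 2597411; 2,597,411 required, 2,596,576 in favor — not approved.
Class IV: 2/3 of 1260522 = 840348; 840,348 required, 840,698 in favor — approved.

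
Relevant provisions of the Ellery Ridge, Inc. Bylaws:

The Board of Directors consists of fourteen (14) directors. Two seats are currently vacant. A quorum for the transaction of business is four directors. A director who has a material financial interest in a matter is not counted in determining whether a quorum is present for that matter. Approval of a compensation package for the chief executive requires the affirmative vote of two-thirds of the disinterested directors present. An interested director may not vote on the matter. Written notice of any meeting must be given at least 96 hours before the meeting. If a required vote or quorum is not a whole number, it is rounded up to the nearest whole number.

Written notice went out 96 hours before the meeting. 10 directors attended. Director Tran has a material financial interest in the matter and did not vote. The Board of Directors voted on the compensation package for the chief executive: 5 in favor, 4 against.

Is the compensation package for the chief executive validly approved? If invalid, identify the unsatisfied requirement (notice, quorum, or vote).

Notice: 96 hours given; 96 required (96 ≥ 96). Satisfied.
Quorum: 10 present, but the 1 interested director does not count, leaving 9. Quorum is 4. Satisfied.
Vote: the compensation package for the chief executive requires two-thirds of the disinterested directors present (10 − 1 = 9). 2/3 of 9 = 6, so 6 affirmative votes are needed; 5 voted in favor. Not satisfied.

Invalid — vote requirement not satisfied.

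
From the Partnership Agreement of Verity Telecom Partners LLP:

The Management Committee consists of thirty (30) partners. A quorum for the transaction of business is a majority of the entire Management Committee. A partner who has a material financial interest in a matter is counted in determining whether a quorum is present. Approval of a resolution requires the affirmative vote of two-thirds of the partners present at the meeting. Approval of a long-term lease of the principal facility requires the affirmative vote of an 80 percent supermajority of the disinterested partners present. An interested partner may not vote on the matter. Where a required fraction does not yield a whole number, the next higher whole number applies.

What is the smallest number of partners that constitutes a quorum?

A majority of 30 is 16.

16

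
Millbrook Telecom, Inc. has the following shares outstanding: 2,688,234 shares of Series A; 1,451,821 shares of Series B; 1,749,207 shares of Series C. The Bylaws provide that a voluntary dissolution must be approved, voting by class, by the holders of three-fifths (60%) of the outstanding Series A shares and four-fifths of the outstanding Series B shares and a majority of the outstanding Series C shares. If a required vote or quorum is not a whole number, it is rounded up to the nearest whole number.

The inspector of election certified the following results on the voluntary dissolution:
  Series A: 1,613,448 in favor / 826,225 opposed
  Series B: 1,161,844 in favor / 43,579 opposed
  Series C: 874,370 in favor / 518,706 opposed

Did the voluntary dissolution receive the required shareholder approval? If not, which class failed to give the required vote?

Not approved — the Series C shares did not give the required vote.

Series A: 3/5 of 2688234 = 1612940.40, rounded up to 1612941; 1,612,941 required, 1,613,448 in favor — approved.
Series B: 4/5 of 1451821 = 1161456.80, rounded up to 1161457; 1,161,457 required, 1,161,844 in favor — approved.
Series C: a majority of 1749207 is 874604; 874,604 required, 874,370 in favor — not approved.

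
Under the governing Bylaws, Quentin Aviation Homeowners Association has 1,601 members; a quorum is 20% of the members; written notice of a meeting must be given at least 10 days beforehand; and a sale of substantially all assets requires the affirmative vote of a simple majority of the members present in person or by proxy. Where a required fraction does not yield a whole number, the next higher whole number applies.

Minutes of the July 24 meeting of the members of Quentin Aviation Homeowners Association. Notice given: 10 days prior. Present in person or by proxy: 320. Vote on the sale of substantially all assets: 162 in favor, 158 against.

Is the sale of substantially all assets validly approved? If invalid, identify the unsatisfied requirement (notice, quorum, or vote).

Notice: 10 days given; 10 required. Satisfied.
Quorum: 20% of 1,601 = 320.20, rounded up to 321; 320 present. Not satisfied.
Vote: requires a majority of those present (320); a majority of 320 is 161, so 161 needed; 162 in favor. Satisfied.

Invalid — quorum requirement not satisfied.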